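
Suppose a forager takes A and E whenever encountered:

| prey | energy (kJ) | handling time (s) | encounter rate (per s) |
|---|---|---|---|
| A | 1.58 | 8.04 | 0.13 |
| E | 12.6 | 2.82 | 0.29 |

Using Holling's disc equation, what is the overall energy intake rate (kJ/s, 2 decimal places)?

R = Σλ_iE_i / (1 + Σλ_ih_i)
Numerator: 0.13×1.58 + 0.29×12.6 = 3.859
Denominator: 1 + 0.13×8.04 + 0.29×2.82 = 2.863
R = 3.859/2.863 = 1.348 kJ/s

1.35 kJ/s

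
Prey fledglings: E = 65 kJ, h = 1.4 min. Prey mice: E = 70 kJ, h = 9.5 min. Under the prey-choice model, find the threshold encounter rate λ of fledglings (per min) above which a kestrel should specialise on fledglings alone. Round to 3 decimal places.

The zero-one rule: include mice iff E₂/h₂ > λE₁/(1+λh₁). Equality gives the switch point.
λE₁h₂ = E₂ + λE₂h₁ ⇒ λ = E₂/(E₁h₂ − E₂h₁) = 70/(617.5 − 98) = 0.1347 per min.

0.135 per min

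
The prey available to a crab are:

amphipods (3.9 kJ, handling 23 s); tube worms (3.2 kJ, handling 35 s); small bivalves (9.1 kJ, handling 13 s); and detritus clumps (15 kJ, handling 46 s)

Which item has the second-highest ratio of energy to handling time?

detritus clumps

Profitability E/h (kJ/s): amphipods = 3.9/23 = 0.17, tube worms = 3.2/35 = 0.0914, small bivalves = 9.1/13 = 0.7, detritus clumps = 15/46 = 0.326.
Ranked: small bivalves > detritus clumps > amphipods > tube worms.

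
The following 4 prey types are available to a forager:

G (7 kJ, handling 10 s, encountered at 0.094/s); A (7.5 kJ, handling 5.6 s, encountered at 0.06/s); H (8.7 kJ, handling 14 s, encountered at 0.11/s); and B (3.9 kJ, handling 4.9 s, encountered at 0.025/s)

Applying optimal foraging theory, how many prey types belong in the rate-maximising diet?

E/h in descending order: A 1.34, B 0.796, G 0.7, H 0.621 kJ/s. The optimal diet is the largest prefix of this list for which every included type satisfies E_i/h_i > R on the types above it.
Rate on top 1: 0.3368. B: 0.796 > 0.3368 → include.
Rate on top 2: 0.3754. G: 0.7 > 0.3754 → include.
Rate on top 3: 0.5026. H: 0.621 > 0.5026 → include.
Optimal diet: A, B, G, H — 4 of 4 types.

4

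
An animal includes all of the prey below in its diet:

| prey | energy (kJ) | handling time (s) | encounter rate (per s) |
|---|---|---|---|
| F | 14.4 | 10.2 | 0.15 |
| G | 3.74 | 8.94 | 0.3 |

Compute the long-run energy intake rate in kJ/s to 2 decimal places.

R = Σλ_iE_i / (1 + Σλ_ih_i)
Numerator: 0.15×14.4 + 0.3×3.74 = 3.282
Denominator: 1 + 0.15×10.2 + 0.3×8.94 = 5.212
R = 3.282/5.212 = 0.6297 kJ/s

0.63 kJ/s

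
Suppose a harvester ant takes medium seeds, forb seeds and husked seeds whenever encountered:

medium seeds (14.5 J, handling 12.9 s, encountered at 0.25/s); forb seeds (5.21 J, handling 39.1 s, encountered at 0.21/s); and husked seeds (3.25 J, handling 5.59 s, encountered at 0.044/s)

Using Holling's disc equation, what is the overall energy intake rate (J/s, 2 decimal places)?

R = Σλ_iE_i / (1 + Σλ_ih_i)
Numerator: 0.25×14.5 + 0.21×5.21 + 0.044×3.25 = 4.862
Denominator: 1 + 0.25×12.9 + 0.21×39.1 + 0.044×5.59 = 12.68
R = 4.862/12.68 = 0.3834 J/s

0.38 J/s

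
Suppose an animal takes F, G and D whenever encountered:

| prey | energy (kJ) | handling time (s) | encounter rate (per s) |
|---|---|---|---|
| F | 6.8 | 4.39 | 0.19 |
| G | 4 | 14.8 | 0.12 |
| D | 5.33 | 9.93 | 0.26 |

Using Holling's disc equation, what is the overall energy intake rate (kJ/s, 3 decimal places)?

R = (0.19×6.8 + 0.12×4 + 0.26×5.33) / (1 + 0.19×4.39 + 0.12×14.8 + 0.26×9.93) = 3.158/6.192 = 0.51 kJ/s.

0.510 kJ/s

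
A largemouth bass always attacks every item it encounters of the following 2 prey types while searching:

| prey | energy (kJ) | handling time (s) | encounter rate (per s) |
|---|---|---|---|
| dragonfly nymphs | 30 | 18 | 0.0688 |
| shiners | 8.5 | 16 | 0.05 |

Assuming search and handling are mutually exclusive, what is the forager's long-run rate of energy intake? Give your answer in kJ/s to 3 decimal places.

0.819 kJ/s

R = (0.0688×30 + 0.05×8.5) / (1 + 0.0688×18 + 0.05×16) = 2.489/3.038 = 0.8192 kJ/s.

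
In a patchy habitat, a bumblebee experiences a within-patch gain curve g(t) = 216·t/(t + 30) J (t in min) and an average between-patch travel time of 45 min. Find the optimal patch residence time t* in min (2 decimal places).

36.74 min

Optimal t* satisfies g'(t*) = g(t*)/(T + t*).
g'(t) = 216·30/(t + 30)². Setting 216·30/(t+30)² = 216t/[(t+30)(45+t)] gives 30(45+t) = t(t+30), so t² = 30×45 = 1350.
t* = √1350 = 36.74 min.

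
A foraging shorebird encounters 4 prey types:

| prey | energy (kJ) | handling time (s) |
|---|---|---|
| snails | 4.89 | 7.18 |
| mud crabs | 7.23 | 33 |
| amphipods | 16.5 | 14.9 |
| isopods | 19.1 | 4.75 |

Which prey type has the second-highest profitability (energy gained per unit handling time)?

amphipods

In descending order of E/h:
isopods: 19.1/4.75 = 4.02 kJ/s
amphipods: 16.5/14.9 = 1.11 kJ/s
snails: 4.89/7.18 = 0.681 kJ/s
mud crabs: 7.23/33 = 0.219 kJ/s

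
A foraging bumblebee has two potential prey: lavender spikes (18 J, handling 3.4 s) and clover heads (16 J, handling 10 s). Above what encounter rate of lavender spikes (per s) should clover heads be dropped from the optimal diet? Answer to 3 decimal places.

Drop clover heads once their profitability E₂/h₂ falls below the rate achievable on lavender spikes alone: E₂/h₂ = λE₁/(1 + λh₁).
Solve for λ: λE₁h₂ = E₂(1 + λh₁) → λ(E₁h₂ − E₂h₁) = E₂ → λ = E₂/(E₁h₂ − E₂h₁).
λ = 16/(18×10 − 16×3.4) = 16/125.6 = 0.1274 per s.

0.127 per s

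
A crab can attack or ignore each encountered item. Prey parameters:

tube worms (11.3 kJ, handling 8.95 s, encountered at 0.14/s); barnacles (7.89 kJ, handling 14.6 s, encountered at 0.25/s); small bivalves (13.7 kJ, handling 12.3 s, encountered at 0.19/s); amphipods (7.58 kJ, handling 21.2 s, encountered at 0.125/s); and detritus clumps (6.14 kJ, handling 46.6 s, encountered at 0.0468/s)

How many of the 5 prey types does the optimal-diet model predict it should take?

E/h in descending order: tube worms 1.26, small bivalves 1.11, barnacles 0.54, amphipods 0.358, detritus clumps 0.132 kJ/s. The optimal diet is the largest prefix of this list for which every included type satisfies E_i/h_i > R on the types above it.
Rate on top 1: 0.7022. small bivalves: 1.11 > 0.7022 → include.
Rate on top 2: 0.9118. barnacles: 0.54 < 0.9118 → exclude; stop.
Optimal diet: tube worms, small bivalves — 2 of 5 types.

2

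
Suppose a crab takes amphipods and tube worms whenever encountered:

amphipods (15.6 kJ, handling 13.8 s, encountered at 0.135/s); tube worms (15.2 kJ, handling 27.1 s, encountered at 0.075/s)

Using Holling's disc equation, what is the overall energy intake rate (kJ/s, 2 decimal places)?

0.66 kJ/s

R = (0.135×15.6 + 0.075×15.2) / (1 + 0.135×13.8 + 0.075×27.1) = 3.246/4.896 = 0.6631 kJ/s.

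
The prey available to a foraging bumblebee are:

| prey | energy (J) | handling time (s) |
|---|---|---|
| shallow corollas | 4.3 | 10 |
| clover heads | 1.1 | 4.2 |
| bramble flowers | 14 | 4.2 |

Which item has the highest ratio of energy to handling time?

Profitability E/h (J/s): shallow corollas = 4.3/10 = 0.43, clover heads = 1.1/4.2 = 0.262, bramble flowers = 14/4.2 = 3.33.
Ranked: bramble flowers > shallow corollas > clover heads.

bramble flowers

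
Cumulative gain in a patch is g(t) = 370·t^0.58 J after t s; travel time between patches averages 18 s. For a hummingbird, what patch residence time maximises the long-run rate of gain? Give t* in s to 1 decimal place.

By the marginal value theorem, leave when the instantaneous gain rate g'(t) equals the habitat-wide average g(t)/(T + t).
g'(t) = 0.58·370·t^-0.42. Setting 0.58·370·t^-0.42 = 370·t^0.58/(18+t) gives 0.58(18+t) = t, so 0.42·t = 0.58×18.
t* = 0.58×18/0.42 = 24.86 s.

24.9 s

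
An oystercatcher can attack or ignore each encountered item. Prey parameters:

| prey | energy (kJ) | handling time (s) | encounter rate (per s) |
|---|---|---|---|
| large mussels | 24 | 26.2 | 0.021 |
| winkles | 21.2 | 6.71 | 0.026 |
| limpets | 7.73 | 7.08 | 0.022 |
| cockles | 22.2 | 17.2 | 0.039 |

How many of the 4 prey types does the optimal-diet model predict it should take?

4

Profitabilities (E/h, kJ/s): winkles 3.16, cockles 1.29, limpets 1.09, large mussels 0.916. Add prey in this order while the next type's profitability exceeds the intake rate on those already taken.
Rate on top 1: 0.4693. cockles: 1.29 > 0.4693 → include.
Rate on top 2: 0.7679. limpets: 1.09 > 0.7679 → include.
Rate on top 3: 0.7931. large mussels: 0.916 > 0.7931 → include.
Optimal diet: winkles, cockles, limpets, large mussels — 4 of 4 types.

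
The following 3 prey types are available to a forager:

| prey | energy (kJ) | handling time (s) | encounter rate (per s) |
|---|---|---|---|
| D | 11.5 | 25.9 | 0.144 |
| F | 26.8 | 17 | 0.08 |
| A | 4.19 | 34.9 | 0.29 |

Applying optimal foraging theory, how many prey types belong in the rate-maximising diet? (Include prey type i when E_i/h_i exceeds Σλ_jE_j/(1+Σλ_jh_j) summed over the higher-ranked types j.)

E/h in descending order: F 1.58, D 0.444, A 0.12 kJ/s. The optimal diet is the largest prefix of this list for which every included type satisfies E_i/h_i > R on the types above it.
Rate on top 1: 0.9085. D: 0.444 < 0.9085 → exclude; stop.
Optimal diet: F — 1 of 3 types.

1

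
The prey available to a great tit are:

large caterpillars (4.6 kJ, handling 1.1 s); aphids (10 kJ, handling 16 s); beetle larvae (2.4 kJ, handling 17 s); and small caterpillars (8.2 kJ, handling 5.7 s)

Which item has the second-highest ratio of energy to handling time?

small caterpillars

Profitability E/h (kJ/s): large caterpillars = 4.6/1.1 = 4.18, aphids = 10/16 = 0.625, beetle larvae = 2.4/17 = 0.141, small caterpillars = 8.2/5.7 = 1.44.
Ranked: large caterpillars > small caterpillars > aphids > beetle larvae.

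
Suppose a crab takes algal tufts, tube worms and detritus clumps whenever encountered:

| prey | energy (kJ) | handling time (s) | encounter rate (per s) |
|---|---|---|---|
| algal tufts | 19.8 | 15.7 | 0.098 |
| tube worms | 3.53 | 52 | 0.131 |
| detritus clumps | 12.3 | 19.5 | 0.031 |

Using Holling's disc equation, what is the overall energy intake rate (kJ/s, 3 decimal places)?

Energy encountered per unit search time: 0.098×19.8 + 0.131×3.53 + 0.031×12.3 = 2.784 kJ/s.
Handling time per unit search time: 0.098×15.7 + 0.131×52 + 0.031×19.5 = 8.955.
Rate = 2.784/(1 + 8.955) = 0.2797 kJ/s.

0.280 kJ/s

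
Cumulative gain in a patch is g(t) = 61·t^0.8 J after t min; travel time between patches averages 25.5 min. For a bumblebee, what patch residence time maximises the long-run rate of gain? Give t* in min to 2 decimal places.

102.00 min

Optimal t* satisfies g'(t*) = g(t*)/(T + t*).
g'(t) = 0.8·61·t^-0.2. Setting 0.8·61·t^-0.2 = 61·t^0.8/(25.5+t) gives 0.8(25.5+t) = t, so 0.20·t = 0.8×25.5.
t* = 0.8×25.5/0.20 = 102 min.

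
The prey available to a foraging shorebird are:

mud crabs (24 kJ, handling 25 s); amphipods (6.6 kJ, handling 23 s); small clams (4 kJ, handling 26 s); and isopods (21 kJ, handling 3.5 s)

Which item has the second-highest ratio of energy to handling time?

mud crabs

In descending order of E/h:
isopods: 21/3.5 = 6 kJ/s
mud crabs: 24/25 = 0.96 kJ/s
amphipods: 6.6/23 = 0.287 kJ/s
small clams: 4/26 = 0.154 kJ/s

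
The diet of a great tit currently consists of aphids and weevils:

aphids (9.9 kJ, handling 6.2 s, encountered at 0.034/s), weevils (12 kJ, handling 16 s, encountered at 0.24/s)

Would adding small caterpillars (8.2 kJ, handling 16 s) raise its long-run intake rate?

No

Current rate: (0.034×9.9 + 0.24×12)/(1 + 0.034×6.2 + 0.24×16) = 0.6368 kJ/s.
Profitability of small caterpillars: 8.2/16 = 0.5125 kJ/s.
Since 0.5125 < R, time spent handling small caterpillars is better spent searching.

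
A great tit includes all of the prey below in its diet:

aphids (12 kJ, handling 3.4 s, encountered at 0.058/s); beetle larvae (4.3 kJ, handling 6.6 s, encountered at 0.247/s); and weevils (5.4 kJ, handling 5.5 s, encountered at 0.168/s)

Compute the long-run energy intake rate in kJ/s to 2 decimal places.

Energy encountered per unit search time: 0.058×12 + 0.247×4.3 + 0.168×5.4 = 2.665 kJ/s.
Handling time per unit search time: 0.058×3.4 + 0.247×6.6 + 0.168×5.5 = 2.751.
Rate = 2.665/(1 + 2.751) = 0.7105 kJ/s.

0.71 kJ/s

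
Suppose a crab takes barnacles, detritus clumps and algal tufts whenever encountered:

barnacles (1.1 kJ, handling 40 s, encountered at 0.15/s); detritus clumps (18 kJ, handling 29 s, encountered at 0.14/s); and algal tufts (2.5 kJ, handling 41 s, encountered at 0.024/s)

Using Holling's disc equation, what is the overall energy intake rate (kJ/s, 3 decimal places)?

0.228 kJ/s

Energy encountered per unit search time: 0.15×1.1 + 0.14×18 + 0.024×2.5 = 2.745 kJ/s.
Handling time per unit search time: 0.15×40 + 0.14×29 + 0.024×41 = 11.04.
Rate = 2.745/(1 + 11.04) = 0.2279 kJ/s.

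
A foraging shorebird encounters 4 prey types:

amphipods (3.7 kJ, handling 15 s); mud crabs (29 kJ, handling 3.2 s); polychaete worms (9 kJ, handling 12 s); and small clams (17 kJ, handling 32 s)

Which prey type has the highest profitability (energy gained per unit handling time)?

mud crabs

Profitability E/h (kJ/s): amphipods = 3.7/15 = 0.247, mud crabs = 29/3.2 = 9.06, polychaete worms = 9/12 = 0.75, small clams = 17/32 = 0.531.
Ranked: mud crabs > polychaete worms > small clams > amphipods.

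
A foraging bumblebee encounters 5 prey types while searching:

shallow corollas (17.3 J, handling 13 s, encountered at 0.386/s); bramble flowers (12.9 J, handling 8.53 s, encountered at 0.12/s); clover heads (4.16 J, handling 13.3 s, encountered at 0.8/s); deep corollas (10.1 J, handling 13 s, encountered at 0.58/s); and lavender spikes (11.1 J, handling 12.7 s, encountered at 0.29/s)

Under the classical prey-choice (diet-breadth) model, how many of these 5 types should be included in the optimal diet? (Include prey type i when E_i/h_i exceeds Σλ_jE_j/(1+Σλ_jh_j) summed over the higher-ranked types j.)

Rank by E/h (J/s): bramble flowers 1.51, shallow corollas 1.33, lavender spikes 0.874, deep corollas 0.777, clover heads 0.313. Include each in turn until the next type's E/h falls below the running intake rate.
Rate on top 1: 0.765. shallow corollas: 1.33 > 0.765 → include.
Rate on top 2: 1.168. lavender spikes: 0.874 < 1.168 → exclude; stop.
Optimal diet: bramble flowers, shallow corollas — 2 of 5 types.

2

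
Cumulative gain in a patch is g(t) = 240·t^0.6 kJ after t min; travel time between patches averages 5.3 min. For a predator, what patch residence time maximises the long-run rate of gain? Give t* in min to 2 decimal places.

7.95 min

Maximise g(t)/(T+t): set derivative to zero → g'(t)(T+t) = g(t).
g'(t) = 0.6·240·t^-0.4. Setting 0.6·240·t^-0.4 = 240·t^0.6/(5.3+t) gives 0.6(5.3+t) = t, so 0.40·t = 0.6×5.3.
t* = 0.6×5.3/0.40 = 7.95 min.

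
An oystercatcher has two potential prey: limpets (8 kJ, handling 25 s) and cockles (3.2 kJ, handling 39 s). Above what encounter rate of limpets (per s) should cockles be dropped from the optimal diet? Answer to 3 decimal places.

0.014 per s

Drop cockles once their profitability E₂/h₂ falls below the rate achievable on limpets alone: E₂/h₂ = λE₁/(1 + λh₁).
Solve for λ: λE₁h₂ = E₂(1 + λh₁) → λ(E₁h₂ − E₂h₁) = E₂ → λ = E₂/(E₁h₂ − E₂h₁).
λ = 3.2/(8×39 − 3.2×25) = 3.2/232 = 0.01379 per s.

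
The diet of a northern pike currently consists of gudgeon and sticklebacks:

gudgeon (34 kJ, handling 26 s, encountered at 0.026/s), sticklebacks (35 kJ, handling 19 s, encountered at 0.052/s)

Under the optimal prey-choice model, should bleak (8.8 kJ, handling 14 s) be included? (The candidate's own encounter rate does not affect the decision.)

Current rate: (0.026×34 + 0.052×35)/(1 + 0.026×26 + 0.052×19) = 1.015 kJ/s.
Profitability of bleak: 8.8/14 = 0.6286 kJ/s.
0.6286 < 1.015, so adding bleak would lower the average — exclude it.

No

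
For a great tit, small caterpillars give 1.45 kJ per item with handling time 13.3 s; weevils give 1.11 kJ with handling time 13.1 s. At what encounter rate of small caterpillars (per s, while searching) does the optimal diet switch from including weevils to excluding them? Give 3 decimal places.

Drop weevils once their profitability E₂/h₂ falls below the rate achievable on small caterpillars alone: E₂/h₂ = λE₁/(1 + λh₁).
Solve for λ: λE₁h₂ = E₂(1 + λh₁) → λ(E₁h₂ − E₂h₁) = E₂ → λ = E₂/(E₁h₂ − E₂h₁).
λ = 1.11/(1.45×13.1 − 1.11×13.3) = 1.11/4.232 = 0.2623 per s.

0.262 per s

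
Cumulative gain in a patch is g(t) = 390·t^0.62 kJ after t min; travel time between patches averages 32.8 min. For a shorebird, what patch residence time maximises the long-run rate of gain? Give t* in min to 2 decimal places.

By the marginal value theorem, leave when the instantaneous gain rate g'(t) equals the habitat-wide average g(t)/(T + t).
g'(t) = 0.62·390·t^-0.38. Setting 0.62·390·t^-0.38 = 390·t^0.62/(32.8+t) gives 0.62(32.8+t) = t, so 0.38·t = 0.62×32.8.
t* = 0.62×32.8/0.38 = 53.52 min.

53.52 min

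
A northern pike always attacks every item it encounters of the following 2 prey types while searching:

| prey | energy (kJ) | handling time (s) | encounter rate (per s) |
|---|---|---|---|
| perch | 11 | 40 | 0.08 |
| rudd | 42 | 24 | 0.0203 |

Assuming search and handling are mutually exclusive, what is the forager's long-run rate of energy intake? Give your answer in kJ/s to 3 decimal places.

Energy encountered per unit search time: 0.08×11 + 0.0203×42 = 1.733 kJ/s.
Handling time per unit search time: 0.08×40 + 0.0203×24 = 3.687.
Rate = 1.733/(1 + 3.687) = 0.3696 kJ/s.

0.370 kJ/s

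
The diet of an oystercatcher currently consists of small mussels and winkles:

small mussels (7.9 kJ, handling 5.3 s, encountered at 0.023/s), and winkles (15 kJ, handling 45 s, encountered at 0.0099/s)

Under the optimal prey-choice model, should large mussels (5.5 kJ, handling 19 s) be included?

Intake rate on the current diet: R = (0.023×7.9 + 0.0099×15) / (1 + 0.023×5.3 + 0.0099×45) = 0.3302/1.567 = 0.2107 kJ/s.
large mussels: E/h = 5.5/19 = 0.2895 kJ/s.
0.2895 > 0.2107, so adding large mussels raises the average — include it.

Yes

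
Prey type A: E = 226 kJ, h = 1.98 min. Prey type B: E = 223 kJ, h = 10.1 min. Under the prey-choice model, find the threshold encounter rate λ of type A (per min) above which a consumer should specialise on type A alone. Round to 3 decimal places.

0.121 per min

The zero-one rule: include type B iff E₂/h₂ > λE₁/(1+λh₁). Equality gives the switch point.
λE₁h₂ = E₂ + λE₂h₁ ⇒ λ = E₂/(E₁h₂ − E₂h₁) = 223/(2283 − 441.5) = 0.1211 per min.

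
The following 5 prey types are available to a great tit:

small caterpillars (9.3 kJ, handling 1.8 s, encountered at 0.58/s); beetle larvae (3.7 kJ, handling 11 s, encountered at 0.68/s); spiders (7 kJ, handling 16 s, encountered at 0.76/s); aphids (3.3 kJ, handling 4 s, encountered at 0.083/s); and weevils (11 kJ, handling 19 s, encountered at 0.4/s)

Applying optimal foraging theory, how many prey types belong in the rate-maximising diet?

1

Rank by E/h (kJ/s): small caterpillars 5.17, aphids 0.825, weevils 0.579, spiders 0.438, beetle larvae 0.336. Include each in turn until the next type's E/h falls below the running intake rate.
Rate on top 1: 2.639. aphids: 0.825 < 2.639 → exclude; stop.
Optimal diet: small caterpillars — 1 of 5 types.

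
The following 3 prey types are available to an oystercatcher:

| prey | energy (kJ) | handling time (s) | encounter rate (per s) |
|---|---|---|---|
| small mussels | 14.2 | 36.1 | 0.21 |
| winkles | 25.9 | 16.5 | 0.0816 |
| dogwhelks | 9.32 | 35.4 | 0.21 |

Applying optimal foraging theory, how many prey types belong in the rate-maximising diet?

Rank by E/h (kJ/s): winkles 1.57, small mussels 0.393, dogwhelks 0.263. Include each in turn until the next type's E/h falls below the running intake rate.
Rate on top 1: 0.9007. small mussels: 0.393 < 0.9007 → exclude; stop.
Optimal diet: winkles — 1 of 3 types.

1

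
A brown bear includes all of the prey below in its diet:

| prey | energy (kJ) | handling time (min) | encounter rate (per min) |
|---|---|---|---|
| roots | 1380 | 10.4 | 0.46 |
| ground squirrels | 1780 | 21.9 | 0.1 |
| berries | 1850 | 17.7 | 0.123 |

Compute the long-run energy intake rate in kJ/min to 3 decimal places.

102.486 kJ/min

R = (0.46×1380 + 0.1×1780 + 0.123×1850) / (1 + 0.46×10.4 + 0.1×21.9 + 0.123×17.7) = 1040/10.15 = 102.5 kJ/min.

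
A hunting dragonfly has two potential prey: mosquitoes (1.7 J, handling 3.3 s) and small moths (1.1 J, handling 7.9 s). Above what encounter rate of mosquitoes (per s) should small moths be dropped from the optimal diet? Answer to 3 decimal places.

0.112 per s

The zero-one rule: include small moths iff E₂/h₂ > λE₁/(1+λh₁). Equality gives the switch point.
λE₁h₂ = E₂ + λE₂h₁ ⇒ λ = E₂/(E₁h₂ − E₂h₁) = 1.1/(13.43 − 3.63) = 0.1122 per s.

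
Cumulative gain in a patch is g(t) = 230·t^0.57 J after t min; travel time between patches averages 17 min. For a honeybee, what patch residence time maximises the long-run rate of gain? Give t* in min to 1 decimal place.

By the marginal value theorem, leave when the instantaneous gain rate g'(t) equals the habitat-wide average g(t)/(T + t).
g'(t) = 0.57·230·t^-0.43. Setting 0.57·230·t^-0.43 = 230·t^0.57/(17+t) gives 0.57(17+t) = t, so 0.43·t = 0.57×17.
t* = 0.57×17/0.43 = 22.53 min.

22.5 min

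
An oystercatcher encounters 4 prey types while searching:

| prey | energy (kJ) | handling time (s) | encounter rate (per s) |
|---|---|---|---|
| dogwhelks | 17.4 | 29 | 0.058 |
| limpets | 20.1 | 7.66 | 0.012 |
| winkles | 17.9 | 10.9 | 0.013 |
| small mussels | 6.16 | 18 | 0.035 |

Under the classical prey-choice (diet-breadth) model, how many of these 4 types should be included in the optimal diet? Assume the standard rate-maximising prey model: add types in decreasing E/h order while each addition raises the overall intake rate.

3

Rank by E/h (kJ/s): limpets 2.62, winkles 1.64, dogwhelks 0.6, small mussels 0.342. Include each in turn until the next type's E/h falls below the running intake rate.
Rate on top 1: 0.2209. winkles: 1.64 > 0.2209 → include.
Rate on top 2: 0.3842. dogwhelks: 0.6 > 0.3842 → include.
Rate on top 3: 0.5087. small mussels: 0.342 < 0.5087 → exclude; stop.
Optimal diet: limpets, winkles, dogwhelks — 3 of 4 types.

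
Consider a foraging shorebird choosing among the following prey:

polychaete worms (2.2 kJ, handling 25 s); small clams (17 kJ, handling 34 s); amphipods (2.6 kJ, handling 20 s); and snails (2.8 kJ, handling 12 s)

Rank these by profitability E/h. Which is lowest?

polychaete worms

Profitability E/h (kJ/s): polychaete worms = 2.2/25 = 0.088, small clams = 17/34 = 0.5, amphipods = 2.6/20 = 0.13, snails = 2.8/12 = 0.233.
Ranked: small clams > snails > amphipods > polychaete worms.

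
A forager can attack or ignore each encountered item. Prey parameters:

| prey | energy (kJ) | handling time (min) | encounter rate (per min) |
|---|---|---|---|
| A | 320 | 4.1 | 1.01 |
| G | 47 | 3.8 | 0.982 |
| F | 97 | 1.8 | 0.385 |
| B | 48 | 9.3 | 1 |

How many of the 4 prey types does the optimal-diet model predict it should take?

E/h in descending order: A 78, F 53.9, G 12.4, B 5.16 kJ/min. The optimal diet is the largest prefix of this list for which every included type satisfies E_i/h_i > R on the types above it.
Rate on top 1: 62.87. F: 53.9 < 62.87 → exclude; stop.
Optimal diet: A — 1 of 4 types.

1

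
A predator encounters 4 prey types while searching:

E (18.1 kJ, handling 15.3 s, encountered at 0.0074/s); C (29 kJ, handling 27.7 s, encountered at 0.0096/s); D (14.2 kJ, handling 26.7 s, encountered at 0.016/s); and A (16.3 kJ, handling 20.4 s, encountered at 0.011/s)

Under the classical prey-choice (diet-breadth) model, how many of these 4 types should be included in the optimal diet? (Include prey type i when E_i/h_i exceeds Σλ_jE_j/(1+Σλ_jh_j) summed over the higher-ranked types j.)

4

Profitabilities (E/h, kJ/s): E 1.18, C 1.05, A 0.799, D 0.532. Add prey in this order while the next type's profitability exceeds the intake rate on those already taken.
Rate on top 1: 0.1203. C: 1.05 > 0.1203 → include.
Rate on top 2: 0.299. A: 0.799 > 0.299 → include.
Rate on top 3: 0.369. D: 0.532 > 0.369 → include.
Optimal diet: E, C, A, D — 4 of 4 types.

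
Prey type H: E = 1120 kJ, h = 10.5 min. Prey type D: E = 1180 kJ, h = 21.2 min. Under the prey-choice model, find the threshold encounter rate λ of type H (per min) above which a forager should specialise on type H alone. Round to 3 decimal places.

0.104 per min

The zero-one rule: include type D iff E₂/h₂ > λE₁/(1+λh₁). Equality gives the switch point.
λE₁h₂ = E₂ + λE₂h₁ ⇒ λ = E₂/(E₁h₂ − E₂h₁) = 1180/(2.374e+04 − 1.239e+04) = 0.1039 per min.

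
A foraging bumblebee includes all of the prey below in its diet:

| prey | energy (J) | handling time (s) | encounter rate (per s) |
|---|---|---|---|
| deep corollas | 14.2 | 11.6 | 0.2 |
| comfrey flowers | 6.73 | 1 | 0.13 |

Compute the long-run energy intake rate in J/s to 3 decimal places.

1.077 J/s

Energy encountered per unit search time: 0.2×14.2 + 0.13×6.73 = 3.715 J/s.
Handling time per unit search time: 0.2×11.6 + 0.13×1 = 2.45.
Rate = 3.715/(1 + 2.45) = 1.077 J/s.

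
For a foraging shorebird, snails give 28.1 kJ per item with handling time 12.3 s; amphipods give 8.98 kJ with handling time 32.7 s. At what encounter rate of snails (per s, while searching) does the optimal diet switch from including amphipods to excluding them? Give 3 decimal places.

The zero-one rule: include amphipods iff E₂/h₂ > λE₁/(1+λh₁). Equality gives the switch point.
λE₁h₂ = E₂ + λE₂h₁ ⇒ λ = E₂/(E₁h₂ − E₂h₁) = 8.98/(918.9 − 110.5) = 0.01111 per s.

0.011 per s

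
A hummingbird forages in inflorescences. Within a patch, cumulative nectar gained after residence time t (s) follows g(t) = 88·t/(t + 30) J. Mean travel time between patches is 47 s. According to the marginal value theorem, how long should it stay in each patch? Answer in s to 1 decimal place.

37.5 s

Optimal t* satisfies g'(t*) = g(t*)/(T + t*).
g'(t) = 88·30/(t + 30)². Setting 88·30/(t+30)² = 88t/[(t+30)(47+t)] gives 30(47+t) = t(t+30), so t² = 30×47 = 1410.
t* = √1410 = 37.55 s.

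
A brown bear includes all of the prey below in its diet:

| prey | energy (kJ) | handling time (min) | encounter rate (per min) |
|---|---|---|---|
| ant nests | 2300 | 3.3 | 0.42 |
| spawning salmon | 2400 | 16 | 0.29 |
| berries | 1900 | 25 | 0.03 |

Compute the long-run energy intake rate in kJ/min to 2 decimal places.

221.06 kJ/min

R = (0.42×2300 + 0.29×2400 + 0.03×1900) / (1 + 0.42×3.3 + 0.29×16 + 0.03×25) = 1719/7.776 = 221.1 kJ/min.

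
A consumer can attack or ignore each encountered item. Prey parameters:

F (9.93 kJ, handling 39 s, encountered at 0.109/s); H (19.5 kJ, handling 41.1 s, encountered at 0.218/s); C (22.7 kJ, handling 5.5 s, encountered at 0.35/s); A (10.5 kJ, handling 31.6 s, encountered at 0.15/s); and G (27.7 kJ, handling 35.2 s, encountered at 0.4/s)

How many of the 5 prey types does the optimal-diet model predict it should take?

1

E/h in descending order: C 4.13, G 0.787, H 0.474, A 0.332, F 0.255 kJ/s. The optimal diet is the largest prefix of this list for which every included type satisfies E_i/h_i > R on the types above it.
Rate on top 1: 2.716. G: 0.787 < 2.716 → exclude; stop.
Optimal diet: C — 1 of 5 types.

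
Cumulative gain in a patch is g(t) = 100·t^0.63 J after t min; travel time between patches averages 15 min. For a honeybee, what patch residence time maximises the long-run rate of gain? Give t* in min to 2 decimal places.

Maximise g(t)/(T+t): set derivative to zero → g'(t)(T+t) = g(t).
g'(t) = 0.63·100·t^-0.37. Setting 0.63·100·t^-0.37 = 100·t^0.63/(15+t) gives 0.63(15+t) = t, so 0.37·t = 0.63×15.
t* = 0.63×15/0.37 = 25.54 min.

25.54 min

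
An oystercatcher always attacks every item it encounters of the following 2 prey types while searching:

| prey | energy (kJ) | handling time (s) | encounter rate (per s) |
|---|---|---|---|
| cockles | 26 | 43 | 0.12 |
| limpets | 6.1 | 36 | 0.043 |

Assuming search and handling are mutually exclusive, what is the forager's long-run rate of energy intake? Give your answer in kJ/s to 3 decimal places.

R = (0.12×26 + 0.043×6.1) / (1 + 0.12×43 + 0.043×36) = 3.382/7.708 = 0.4388 kJ/s.

0.439 kJ/s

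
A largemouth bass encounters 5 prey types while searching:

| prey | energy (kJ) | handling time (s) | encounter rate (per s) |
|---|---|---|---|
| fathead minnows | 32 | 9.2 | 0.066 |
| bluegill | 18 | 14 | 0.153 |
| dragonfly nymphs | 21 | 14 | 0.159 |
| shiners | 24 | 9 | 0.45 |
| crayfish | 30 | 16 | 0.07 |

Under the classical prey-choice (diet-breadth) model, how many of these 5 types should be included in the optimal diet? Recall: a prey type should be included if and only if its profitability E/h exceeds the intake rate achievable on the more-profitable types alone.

2

Profitabilities (E/h, kJ/s): fathead minnows 3.48, shiners 2.67, crayfish 1.88, dragonfly nymphs 1.5, bluegill 1.29. Add prey in this order while the next type's profitability exceeds the intake rate on those already taken.
Rate on top 1: 1.314. shiners: 2.67 > 1.314 → include.
Rate on top 2: 2.282. crayfish: 1.88 < 2.282 → exclude; stop.
Optimal diet: fathead minnows, shiners — 2 of 5 types.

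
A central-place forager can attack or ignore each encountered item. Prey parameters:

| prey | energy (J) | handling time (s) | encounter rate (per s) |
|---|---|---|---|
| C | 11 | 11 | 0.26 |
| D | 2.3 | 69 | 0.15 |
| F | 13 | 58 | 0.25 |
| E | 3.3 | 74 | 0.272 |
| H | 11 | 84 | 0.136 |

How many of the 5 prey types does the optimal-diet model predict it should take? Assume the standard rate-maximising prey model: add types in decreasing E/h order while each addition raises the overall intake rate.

E/h in descending order: C 1, F 0.224, H 0.131, E 0.0446, D 0.0333 J/s. The optimal diet is the largest prefix of this list for which every included type satisfies E_i/h_i > R on the types above it.
Rate on top 1: 0.7409. F: 0.224 < 0.7409 → exclude; stop.
Optimal diet: C — 1 of 5 types.

1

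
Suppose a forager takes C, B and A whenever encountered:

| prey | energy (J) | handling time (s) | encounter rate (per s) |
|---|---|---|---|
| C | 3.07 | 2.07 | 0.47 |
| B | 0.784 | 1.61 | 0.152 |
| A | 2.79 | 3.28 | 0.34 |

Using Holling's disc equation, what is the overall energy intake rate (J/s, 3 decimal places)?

Energy encountered per unit search time: 0.47×3.07 + 0.152×0.784 + 0.34×2.79 = 2.511 J/s.
Handling time per unit search time: 0.47×2.07 + 0.152×1.61 + 0.34×3.28 = 2.333.
Rate = 2.511/(1 + 2.333) = 0.7533 J/s.

0.753 J/s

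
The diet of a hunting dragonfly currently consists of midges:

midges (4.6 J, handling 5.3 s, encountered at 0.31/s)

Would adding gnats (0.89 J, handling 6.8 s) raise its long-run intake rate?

Current rate: (0.31×4.6)/(1 + 0.31×5.3) = 0.5395 J/s.
gnats: E/h = 0.89/6.8 = 0.1309 J/s.
Since 0.1309 < R, time spent handling gnats is better spent searching.

No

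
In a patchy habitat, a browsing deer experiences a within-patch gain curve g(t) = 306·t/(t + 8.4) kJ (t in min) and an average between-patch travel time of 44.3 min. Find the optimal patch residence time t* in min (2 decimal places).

19.29 min

Optimal t* satisfies g'(t*) = g(t*)/(T + t*).
g'(t) = 306·8.4/(t + 8.4)². Setting 306·8.4/(t+8.4)² = 306t/[(t+8.4)(44.3+t)] gives 8.4(44.3+t) = t(t+8.4), so t² = 8.4×44.3 = 372.1.
t* = √372.1 = 19.29 min.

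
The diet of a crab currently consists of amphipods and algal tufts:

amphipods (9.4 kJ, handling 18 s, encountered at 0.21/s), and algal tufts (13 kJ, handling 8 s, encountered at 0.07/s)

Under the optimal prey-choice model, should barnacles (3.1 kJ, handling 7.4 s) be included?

No

Current rate: (0.21×9.4 + 0.07×13)/(1 + 0.21×18 + 0.07×8) = 0.5401 kJ/s.
Profitability of barnacles: 3.1/7.4 = 0.4189 kJ/s.
Since 0.4189 < R, time spent handling barnacles is better spent searching.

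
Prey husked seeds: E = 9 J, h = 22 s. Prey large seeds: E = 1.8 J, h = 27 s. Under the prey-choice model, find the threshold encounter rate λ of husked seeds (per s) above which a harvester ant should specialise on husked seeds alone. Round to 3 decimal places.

At the threshold, the rate on husked seeds alone equals the profitability of large seeds: λ·9/(1 + λ·22) = 1.8/27 = 0.06667.
Rearranging, λ(9 − 0.06667×22) = 0.06667, so λ = 0.06667/7.533 = 0.00885 per s.

0.009 per s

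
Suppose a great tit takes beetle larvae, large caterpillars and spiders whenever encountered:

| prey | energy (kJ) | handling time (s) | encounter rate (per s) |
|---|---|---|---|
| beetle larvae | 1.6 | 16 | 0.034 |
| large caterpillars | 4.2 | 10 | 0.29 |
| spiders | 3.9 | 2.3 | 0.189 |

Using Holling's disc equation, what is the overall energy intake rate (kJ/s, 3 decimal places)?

Energy encountered per unit search time: 0.034×1.6 + 0.29×4.2 + 0.189×3.9 = 2.01 kJ/s.
Handling time per unit search time: 0.034×16 + 0.29×10 + 0.189×2.3 = 3.879.
Rate = 2.01/(1 + 3.879) = 0.4119 kJ/s.

0.412 kJ/s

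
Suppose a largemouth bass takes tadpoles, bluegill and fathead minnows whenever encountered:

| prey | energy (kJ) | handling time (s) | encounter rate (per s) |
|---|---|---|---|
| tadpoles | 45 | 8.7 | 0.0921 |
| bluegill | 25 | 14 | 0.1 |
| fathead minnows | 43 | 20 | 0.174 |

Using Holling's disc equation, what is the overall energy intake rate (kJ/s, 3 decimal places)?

R = (0.0921×45 + 0.1×25 + 0.174×43) / (1 + 0.0921×8.7 + 0.1×14 + 0.174×20) = 14.13/6.681 = 2.114 kJ/s.

2.114 kJ/s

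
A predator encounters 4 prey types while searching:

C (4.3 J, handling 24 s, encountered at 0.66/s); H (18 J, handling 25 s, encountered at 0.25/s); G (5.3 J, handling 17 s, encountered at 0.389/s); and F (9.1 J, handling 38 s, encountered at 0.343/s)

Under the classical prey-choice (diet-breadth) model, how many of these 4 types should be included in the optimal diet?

1

E/h in descending order: H 0.72, G 0.312, F 0.239, C 0.179 J/s. The optimal diet is the largest prefix of this list for which every included type satisfies E_i/h_i > R on the types above it.
Rate on top 1: 0.6207. G: 0.312 < 0.6207 → exclude; stop.
Optimal diet: H — 1 of 4 types.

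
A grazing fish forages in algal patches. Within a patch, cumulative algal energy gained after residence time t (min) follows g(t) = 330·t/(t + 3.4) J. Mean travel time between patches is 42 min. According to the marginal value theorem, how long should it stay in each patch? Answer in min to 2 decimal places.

11.95 min

Optimal t* satisfies g'(t*) = g(t*)/(T + t*).
g'(t) = 330·3.4/(t + 3.4)². Setting 330·3.4/(t+3.4)² = 330t/[(t+3.4)(42+t)] gives 3.4(42+t) = t(t+3.4), so t² = 3.4×42 = 142.8.
t* = √142.8 = 11.95 min.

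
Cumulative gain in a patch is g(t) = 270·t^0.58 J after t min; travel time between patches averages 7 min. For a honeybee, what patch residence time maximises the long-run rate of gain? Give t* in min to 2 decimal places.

9.67 min

Optimal t* satisfies g'(t*) = g(t*)/(T + t*).
g'(t) = 0.58·270·t^-0.42. Setting 0.58·270·t^-0.42 = 270·t^0.58/(7+t) gives 0.58(7+t) = t, so 0.42·t = 0.58×7.
t* = 0.58×7/0.42 = 9.667 min.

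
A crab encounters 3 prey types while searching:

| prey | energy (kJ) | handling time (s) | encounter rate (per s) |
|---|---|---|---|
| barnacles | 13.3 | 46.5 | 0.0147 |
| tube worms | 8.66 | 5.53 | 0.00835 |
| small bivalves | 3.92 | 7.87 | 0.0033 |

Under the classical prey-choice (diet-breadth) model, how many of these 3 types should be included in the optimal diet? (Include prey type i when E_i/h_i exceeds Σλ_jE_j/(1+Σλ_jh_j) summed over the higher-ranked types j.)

3

Rank by E/h (kJ/s): tube worms 1.57, small bivalves 0.498, barnacles 0.286. Include each in turn until the next type's E/h falls below the running intake rate.
Rate on top 1: 0.06912. small bivalves: 0.498 > 0.06912 → include.
Rate on top 2: 0.07951. barnacles: 0.286 > 0.07951 → include.
Optimal diet: tube worms, small bivalves, barnacles — 3 of 3 types.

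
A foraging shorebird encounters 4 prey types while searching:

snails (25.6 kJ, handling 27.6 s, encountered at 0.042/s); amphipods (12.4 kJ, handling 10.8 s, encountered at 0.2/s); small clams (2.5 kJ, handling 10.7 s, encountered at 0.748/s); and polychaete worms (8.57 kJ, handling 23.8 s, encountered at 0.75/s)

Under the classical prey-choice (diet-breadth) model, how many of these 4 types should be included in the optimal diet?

Rank by E/h (kJ/s): amphipods 1.15, snails 0.928, polychaete worms 0.36, small clams 0.234. Include each in turn until the next type's E/h falls below the running intake rate.
Rate on top 1: 0.7848. snails: 0.928 > 0.7848 → include.
Rate on top 2: 0.8231. polychaete worms: 0.36 < 0.8231 → exclude; stop.
Optimal diet: amphipods, snails — 2 of 4 types.

2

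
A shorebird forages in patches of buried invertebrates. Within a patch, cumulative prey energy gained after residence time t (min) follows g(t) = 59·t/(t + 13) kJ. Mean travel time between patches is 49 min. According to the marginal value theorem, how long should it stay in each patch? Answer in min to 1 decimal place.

25.2 min

Maximise g(t)/(T+t): set derivative to zero → g'(t)(T+t) = g(t).
g'(t) = 59·13/(t + 13)². Setting 59·13/(t+13)² = 59t/[(t+13)(49+t)] gives 13(49+t) = t(t+13), so t² = 13×49 = 637.
t* = √637 = 25.24 min.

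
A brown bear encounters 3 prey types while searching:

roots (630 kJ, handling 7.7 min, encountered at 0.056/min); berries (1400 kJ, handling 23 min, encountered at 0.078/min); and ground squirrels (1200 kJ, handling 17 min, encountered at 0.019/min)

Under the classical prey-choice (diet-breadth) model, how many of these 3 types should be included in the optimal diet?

Profitabilities (E/h, kJ/min): roots 81.8, ground squirrels 70.6, berries 60.9. Add prey in this order while the next type's profitability exceeds the intake rate on those already taken.
Rate on top 1: 24.65. ground squirrels: 70.6 > 24.65 → include.
Rate on top 2: 33.11. berries: 60.9 > 33.11 → include.
Optimal diet: roots, ground squirrels, berries — 3 of 3 types.

3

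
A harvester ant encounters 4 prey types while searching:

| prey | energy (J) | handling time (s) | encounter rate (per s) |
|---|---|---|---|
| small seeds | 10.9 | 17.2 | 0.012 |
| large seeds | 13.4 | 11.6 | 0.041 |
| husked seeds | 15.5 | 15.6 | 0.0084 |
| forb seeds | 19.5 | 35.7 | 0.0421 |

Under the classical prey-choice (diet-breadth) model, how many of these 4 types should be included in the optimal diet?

4

Profitabilities (E/h, J/s): large seeds 1.16, husked seeds 0.994, small seeds 0.634, forb seeds 0.546. Add prey in this order while the next type's profitability exceeds the intake rate on those already taken.
Rate on top 1: 0.3723. husked seeds: 0.994 > 0.3723 → include.
Rate on top 2: 0.423. small seeds: 0.634 > 0.423 → include.
Rate on top 3: 0.447. forb seeds: 0.546 > 0.447 → include.
Optimal diet: large seeds, husked seeds, small seeds, forb seeds — 4 of 4 types.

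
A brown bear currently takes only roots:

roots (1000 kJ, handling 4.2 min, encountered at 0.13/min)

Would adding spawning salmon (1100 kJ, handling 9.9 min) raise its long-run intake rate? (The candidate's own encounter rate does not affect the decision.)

Current rate: (0.13×1000)/(1 + 0.13×4.2) = 84.09 kJ/min.
spawning salmon: E/h = 1100/9.9 = 111.1 kJ/min.
Since 111.1 > R, including spawning salmon increases the long-run rate.

Yes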